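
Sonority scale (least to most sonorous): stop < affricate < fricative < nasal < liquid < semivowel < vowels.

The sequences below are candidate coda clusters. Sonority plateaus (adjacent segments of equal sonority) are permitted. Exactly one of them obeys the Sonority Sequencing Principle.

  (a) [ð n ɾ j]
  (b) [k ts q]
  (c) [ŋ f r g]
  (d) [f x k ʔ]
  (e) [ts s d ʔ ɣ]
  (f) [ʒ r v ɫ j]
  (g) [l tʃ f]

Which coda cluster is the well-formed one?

d

(a) [ð n ɾ j]: profile 3-4-5-6 — violates.
(b) [k ts q]: profile 1-2-1 — violates.
(c) [ŋ f r g]: profile 4-3-5-1 — violates.
(d) [f x k ʔ]: profile 3-3-1-1 — obeys.
(e) [ts s d ʔ ɣ]: profile 2-3-1-1-3 — violates.
(f) [ʒ r v ɫ j]: profile 3-5-3-5-6 — violates.
(g) [l tʃ f]: profile 5-2-3 — violates.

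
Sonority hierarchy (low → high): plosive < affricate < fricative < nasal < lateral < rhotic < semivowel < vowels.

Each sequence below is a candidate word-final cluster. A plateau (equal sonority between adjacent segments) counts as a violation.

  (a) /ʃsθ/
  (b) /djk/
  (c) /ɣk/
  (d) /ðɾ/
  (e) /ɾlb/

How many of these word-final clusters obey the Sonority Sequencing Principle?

2

(a) sonority 3-3-3: ill-formed.
(b) sonority 1-7-1: ill-formed.
(c) sonority 3-1: well-formed.
(d) sonority 3-6: ill-formed.
(e) sonority 6-5-1: well-formed.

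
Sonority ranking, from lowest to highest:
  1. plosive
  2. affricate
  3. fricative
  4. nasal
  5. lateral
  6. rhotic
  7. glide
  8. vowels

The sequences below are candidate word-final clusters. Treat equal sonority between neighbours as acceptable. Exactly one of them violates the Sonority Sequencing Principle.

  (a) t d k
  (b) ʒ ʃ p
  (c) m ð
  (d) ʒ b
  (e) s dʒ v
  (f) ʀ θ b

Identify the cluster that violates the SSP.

e

(a) 1-1-1 → obeys
(b) 3-3-1 → obeys
(c) 4-3 → obeys
(d) 3-1 → obeys
(e) 3-2-3 → violates
(f) 6-3-1 → obeys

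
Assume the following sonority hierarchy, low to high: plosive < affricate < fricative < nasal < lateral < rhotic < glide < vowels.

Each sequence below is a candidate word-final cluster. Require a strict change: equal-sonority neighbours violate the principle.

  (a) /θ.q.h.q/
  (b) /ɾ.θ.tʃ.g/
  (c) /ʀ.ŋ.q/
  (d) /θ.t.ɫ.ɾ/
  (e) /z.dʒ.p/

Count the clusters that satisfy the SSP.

3

(a) /θ.q.h.q/: profile 3-1-3-1 — violates.
(b) /ɾ.θ.tʃ.g/: profile 6-3-2-1 — obeys.
(c) /ʀ.ŋ.q/: profile 6-4-1 — obeys.
(d) /θ.t.ɫ.ɾ/: profile 3-1-5-6 — violates.
(e) /z.dʒ.p/: profile 3-2-1 — obeys.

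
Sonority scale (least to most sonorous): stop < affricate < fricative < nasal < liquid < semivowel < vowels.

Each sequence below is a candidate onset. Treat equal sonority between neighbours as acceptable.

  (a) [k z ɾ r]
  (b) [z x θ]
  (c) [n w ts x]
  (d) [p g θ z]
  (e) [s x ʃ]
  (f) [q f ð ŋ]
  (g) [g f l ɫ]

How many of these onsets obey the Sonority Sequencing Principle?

6

(a) sonority 1-3-5-5: well-formed.
(b) sonority 3-3-3: well-formed.
(c) sonority 4-6-2-3: ill-formed.
(d) sonority 1-1-3-3: well-formed.
(e) sonority 3-3-3: well-formed.
(f) sonority 1-3-3-4: well-formed.
(g) sonority 1-3-5-5: well-formed.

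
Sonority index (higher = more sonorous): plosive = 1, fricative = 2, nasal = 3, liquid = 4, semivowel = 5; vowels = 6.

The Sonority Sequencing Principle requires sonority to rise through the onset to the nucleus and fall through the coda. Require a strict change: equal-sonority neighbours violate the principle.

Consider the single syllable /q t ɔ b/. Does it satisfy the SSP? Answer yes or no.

Onset: /q/ is a plosive (sonority 1), /t/ is a plosive (sonority 1); then the nucleus /ɔ/ (sonority 6).
Onset profile 1-1-6 — does not strictly rise throughout.
Coda: /b/ is a plosive (sonority 1).
Coda profile 6-1 — falls from the nucleus.

no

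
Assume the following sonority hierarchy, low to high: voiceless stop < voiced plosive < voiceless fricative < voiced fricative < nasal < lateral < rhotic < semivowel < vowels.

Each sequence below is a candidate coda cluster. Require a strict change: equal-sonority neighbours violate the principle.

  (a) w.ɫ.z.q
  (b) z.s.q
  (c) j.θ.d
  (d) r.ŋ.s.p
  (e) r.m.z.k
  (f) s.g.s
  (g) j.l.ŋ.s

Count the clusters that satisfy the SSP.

(a) w.ɫ.z.q: profile 8-6-4-1 — obeys.
(b) z.s.q: profile 4-3-1 — obeys.
(c) j.θ.d: profile 8-3-2 — obeys.
(d) r.ŋ.s.p: profile 7-5-3-1 — obeys.
(e) r.m.z.k: profile 7-5-4-1 — obeys.
(f) s.g.s: profile 3-2-3 — violates.
(g) j.l.ŋ.s: profile 8-6-5-3 — obeys.

6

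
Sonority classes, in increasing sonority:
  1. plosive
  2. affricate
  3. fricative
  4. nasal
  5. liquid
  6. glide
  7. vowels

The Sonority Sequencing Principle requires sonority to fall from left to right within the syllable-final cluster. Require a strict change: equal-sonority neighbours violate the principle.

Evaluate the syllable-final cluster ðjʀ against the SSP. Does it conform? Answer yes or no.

no

/ð/ is a fricative (sonority 3).
/j/ is a glide (sonority 6).
/ʀ/ is a liquid (sonority 5).
The profile is 3-6-5. Between /ð/ (3) and /j/ (6) sonority does not fall, so the cluster violates the SSP.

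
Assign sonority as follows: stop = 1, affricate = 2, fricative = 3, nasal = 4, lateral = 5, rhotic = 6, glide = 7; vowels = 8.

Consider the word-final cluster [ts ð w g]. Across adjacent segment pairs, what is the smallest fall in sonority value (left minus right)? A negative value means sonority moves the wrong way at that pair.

/ts/ — affricate, sonority 2.
/ð/ — fricative, sonority 3.
/w/ — glide, sonority 7.
/g/ — stop, sonority 1.
/ts/→/ð/: change -1.
/ð/→/w/: change -4.
/w/→/g/: change +6.
Minimum = -4.

-4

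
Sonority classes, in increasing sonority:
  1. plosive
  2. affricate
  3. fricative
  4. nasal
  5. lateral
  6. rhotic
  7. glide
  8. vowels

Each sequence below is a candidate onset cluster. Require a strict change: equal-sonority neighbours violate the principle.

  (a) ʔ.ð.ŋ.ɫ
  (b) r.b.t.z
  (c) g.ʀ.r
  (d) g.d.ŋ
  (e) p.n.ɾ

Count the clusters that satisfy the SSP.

2

(a) ʔ.ð.ŋ.ɫ: profile 1-3-4-5 — obeys.
(b) r.b.t.z: profile 6-1-1-3 — violates.
(c) g.ʀ.r: profile 1-6-6 — violates.
(d) g.d.ŋ: profile 1-1-4 — violates.
(e) p.n.ɾ: profile 1-4-6 — obeys.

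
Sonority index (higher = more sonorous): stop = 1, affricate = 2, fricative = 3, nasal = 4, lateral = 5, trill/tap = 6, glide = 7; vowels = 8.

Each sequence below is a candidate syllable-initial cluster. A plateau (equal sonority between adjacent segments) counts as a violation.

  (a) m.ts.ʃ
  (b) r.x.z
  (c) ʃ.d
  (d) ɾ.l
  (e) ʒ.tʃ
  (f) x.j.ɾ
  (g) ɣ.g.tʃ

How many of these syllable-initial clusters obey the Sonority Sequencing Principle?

0

(a) 4-2-3 → violates
(b) 6-3-3 → violates
(c) 3-1 → violates
(d) 6-5 → violates
(e) 3-2 → violates
(f) 3-7-6 → violates
(g) 3-1-2 → violates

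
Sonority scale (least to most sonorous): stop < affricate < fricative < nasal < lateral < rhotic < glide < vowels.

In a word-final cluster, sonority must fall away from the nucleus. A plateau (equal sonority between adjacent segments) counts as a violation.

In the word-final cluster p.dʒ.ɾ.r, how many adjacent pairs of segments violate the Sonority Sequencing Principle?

3

/p/: stop = 1.
/dʒ/: affricate = 2.
/ɾ/: rhotic = 6.
/r/: rhotic = 6.
/p/→/dʒ/: 1→2 (does not fall) — violation.
/dʒ/→/ɾ/: 2→6 (does not fall) — violation.
/ɾ/→/r/: 6→6 (plateau) — violation.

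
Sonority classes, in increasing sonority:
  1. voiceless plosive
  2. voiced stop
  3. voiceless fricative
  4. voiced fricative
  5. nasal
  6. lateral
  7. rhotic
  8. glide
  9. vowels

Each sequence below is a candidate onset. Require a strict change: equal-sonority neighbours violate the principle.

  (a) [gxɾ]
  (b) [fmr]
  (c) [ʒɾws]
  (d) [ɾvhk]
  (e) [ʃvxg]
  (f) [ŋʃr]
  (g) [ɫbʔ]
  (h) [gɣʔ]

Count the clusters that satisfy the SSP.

(a) [gxɾ]: profile 2-3-7 — obeys.
(b) [fmr]: profile 3-5-7 — obeys.
(c) [ʒɾws]: profile 4-7-8-3 — violates.
(d) [ɾvhk]: profile 7-4-3-1 — violates.
(e) [ʃvxg]: profile 3-4-3-2 — violates.
(f) [ŋʃr]: profile 5-3-7 — violates.
(g) [ɫbʔ]: profile 6-2-1 — violates.
(h) [gɣʔ]: profile 2-4-1 — violates.

2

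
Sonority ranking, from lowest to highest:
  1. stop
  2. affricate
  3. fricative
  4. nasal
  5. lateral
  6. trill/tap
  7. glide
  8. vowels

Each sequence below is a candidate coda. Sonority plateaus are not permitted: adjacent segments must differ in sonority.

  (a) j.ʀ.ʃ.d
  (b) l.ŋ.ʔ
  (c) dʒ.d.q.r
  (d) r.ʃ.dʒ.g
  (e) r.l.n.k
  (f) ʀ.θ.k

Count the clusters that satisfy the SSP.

(a) sonority 7-6-3-1: well-formed.
(b) sonority 5-4-1: well-formed.
(c) sonority 2-1-1-6: ill-formed.
(d) sonority 6-3-2-1: well-formed.
(e) sonority 6-5-4-1: well-formed.
(f) sonority 6-3-1: well-formed.

5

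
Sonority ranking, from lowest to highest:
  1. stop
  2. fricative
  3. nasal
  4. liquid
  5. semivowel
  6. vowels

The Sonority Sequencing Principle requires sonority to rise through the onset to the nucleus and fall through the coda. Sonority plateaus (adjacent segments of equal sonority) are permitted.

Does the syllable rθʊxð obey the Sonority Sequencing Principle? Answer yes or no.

no

Onset: /r/ is a liquid (sonority 4), /θ/ is a fricative (sonority 2); then the nucleus /ʊ/ (sonority 6).
Onset profile 4-2-6 — does not rise throughout.
Coda: /x/ is a fricative (sonority 2), /ð/ is a fricative (sonority 2).
Coda profile 6-2-2 — falls from the nucleus.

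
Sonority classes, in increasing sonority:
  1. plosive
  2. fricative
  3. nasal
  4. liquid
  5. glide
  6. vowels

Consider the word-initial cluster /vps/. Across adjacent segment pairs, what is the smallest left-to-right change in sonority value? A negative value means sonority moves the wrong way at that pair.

/v/ is a fricative (sonority 2).
/p/ is a plosive (sonority 1).
/s/ is a fricative (sonority 2).
/v/→/p/: change -1.
/p/→/s/: change +1.
Minimum = -1.

-1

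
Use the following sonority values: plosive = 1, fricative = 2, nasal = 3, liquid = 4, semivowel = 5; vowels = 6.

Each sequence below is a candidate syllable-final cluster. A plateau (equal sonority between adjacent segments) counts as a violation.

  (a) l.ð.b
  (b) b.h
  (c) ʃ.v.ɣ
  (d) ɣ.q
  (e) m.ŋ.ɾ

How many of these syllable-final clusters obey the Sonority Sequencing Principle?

(a) sonority 4-2-1: well-formed.
(b) sonority 1-2: ill-formed.
(c) sonority 2-2-2: ill-formed.
(d) sonority 2-1: well-formed.
(e) sonority 3-3-4: ill-formed.

2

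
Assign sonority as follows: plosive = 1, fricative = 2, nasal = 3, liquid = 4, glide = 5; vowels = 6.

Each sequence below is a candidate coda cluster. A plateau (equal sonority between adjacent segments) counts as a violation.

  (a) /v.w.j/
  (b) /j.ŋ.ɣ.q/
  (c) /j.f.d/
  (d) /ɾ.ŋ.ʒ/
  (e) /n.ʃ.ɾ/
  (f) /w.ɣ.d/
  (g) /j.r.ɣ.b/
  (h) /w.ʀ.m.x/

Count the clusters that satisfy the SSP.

6

(a) 2-5-5 → violates
(b) 5-3-2-1 → obeys
(c) 5-2-1 → obeys
(d) 4-3-2 → obeys
(e) 3-2-4 → violates
(f) 5-2-1 → obeys
(g) 5-4-2-1 → obeys
(h) 5-4-3-2 → obeys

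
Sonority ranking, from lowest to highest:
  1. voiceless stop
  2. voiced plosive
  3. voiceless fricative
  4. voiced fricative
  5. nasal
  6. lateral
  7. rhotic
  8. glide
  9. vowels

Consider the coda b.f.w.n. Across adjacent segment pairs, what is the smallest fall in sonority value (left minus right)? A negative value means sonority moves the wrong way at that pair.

/b/ is a voiced plosive (sonority 2).
/f/ is a voiceless fricative (sonority 3).
/w/ is a glide (sonority 8).
/n/ is a nasal (sonority 5).
/b/→/f/: change -1.
/f/→/w/: change -5.
/w/→/n/: change +3.
Minimum = -5.

-5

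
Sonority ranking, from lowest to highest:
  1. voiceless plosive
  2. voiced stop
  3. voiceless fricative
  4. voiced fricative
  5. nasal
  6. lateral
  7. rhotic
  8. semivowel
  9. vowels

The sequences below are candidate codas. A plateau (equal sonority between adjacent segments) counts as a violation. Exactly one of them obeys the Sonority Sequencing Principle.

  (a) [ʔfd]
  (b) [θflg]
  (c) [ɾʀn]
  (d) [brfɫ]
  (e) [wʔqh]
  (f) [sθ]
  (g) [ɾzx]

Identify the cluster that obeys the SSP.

(a) [ʔfd]: profile 1-3-2 — violates.
(b) [θflg]: profile 3-3-6-2 — violates.
(c) [ɾʀn]: profile 7-7-5 — violates.
(d) [brfɫ]: profile 2-7-3-6 — violates.
(e) [wʔqh]: profile 8-1-1-3 — violates.
(f) [sθ]: profile 3-3 — violates.
(g) [ɾzx]: profile 7-4-3 — obeys.

g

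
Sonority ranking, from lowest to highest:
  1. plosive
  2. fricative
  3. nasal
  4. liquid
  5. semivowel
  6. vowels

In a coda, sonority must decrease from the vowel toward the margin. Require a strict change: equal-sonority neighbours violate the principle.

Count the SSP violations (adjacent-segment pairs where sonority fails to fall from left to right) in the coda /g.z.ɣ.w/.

3

/g/ is a plosive (sonority 1).
/z/ is a fricative (sonority 2).
/ɣ/ is a fricative (sonority 2).
/w/ is a semivowel (sonority 5).
/g/→/z/: 1→2 (does not fall) — violation.
/z/→/ɣ/: 2→2 (plateau) — violation.
/ɣ/→/w/: 2→5 (does not fall) — violation.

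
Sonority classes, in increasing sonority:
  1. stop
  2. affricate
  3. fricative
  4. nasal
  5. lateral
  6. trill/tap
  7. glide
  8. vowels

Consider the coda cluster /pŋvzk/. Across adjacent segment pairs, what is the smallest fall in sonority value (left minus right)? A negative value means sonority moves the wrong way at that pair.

-3

/p/: stop = 1.
/ŋ/: nasal = 4.
/v/: fricative = 3.
/z/: fricative = 3.
/k/: stop = 1.
/p/→/ŋ/: change -3.
/ŋ/→/v/: change +1.
/v/→/z/: change +0.
/z/→/k/: change +2.
Minimum = -3.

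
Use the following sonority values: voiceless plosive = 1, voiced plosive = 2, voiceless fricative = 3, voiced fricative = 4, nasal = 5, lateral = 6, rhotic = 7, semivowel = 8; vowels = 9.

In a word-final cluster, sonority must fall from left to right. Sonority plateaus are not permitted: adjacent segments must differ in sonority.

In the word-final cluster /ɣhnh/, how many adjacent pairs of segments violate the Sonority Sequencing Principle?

/ɣ/ is a voiced fricative (sonority 4).
/h/ is a voiceless fricative (sonority 3).
/n/ is a nasal (sonority 5).
/h/ is a voiceless fricative (sonority 3).
/ɣ/→/h/: 4→3 (falls) — ok.
/h/→/n/: 3→5 (does not fall) — violation.
/n/→/h/: 5→3 (falls) — ok.

1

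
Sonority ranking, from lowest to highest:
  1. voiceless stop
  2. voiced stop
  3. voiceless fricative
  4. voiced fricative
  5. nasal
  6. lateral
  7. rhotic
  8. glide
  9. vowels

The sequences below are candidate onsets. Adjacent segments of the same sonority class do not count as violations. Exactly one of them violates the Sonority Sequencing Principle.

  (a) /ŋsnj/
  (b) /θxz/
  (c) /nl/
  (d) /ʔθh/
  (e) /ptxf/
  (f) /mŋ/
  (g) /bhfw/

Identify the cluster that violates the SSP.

a

(a) /ŋsnj/: profile 5-3-5-8 — violates.
(b) /θxz/: profile 3-3-4 — obeys.
(c) /nl/: profile 5-6 — obeys.
(d) /ʔθh/: profile 1-3-3 — obeys.
(e) /ptxf/: profile 1-1-3-3 — obeys.
(f) /mŋ/: profile 5-5 — obeys.
(g) /bhfw/: profile 2-3-3-8 — obeys.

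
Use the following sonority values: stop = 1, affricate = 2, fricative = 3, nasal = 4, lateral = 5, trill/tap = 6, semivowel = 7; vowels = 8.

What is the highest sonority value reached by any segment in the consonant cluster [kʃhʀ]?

/k/: stop = 1.
/ʃ/: fricative = 3.
/h/: fricative = 3.
/ʀ/: trill/tap = 6.
The maximum is 6.

6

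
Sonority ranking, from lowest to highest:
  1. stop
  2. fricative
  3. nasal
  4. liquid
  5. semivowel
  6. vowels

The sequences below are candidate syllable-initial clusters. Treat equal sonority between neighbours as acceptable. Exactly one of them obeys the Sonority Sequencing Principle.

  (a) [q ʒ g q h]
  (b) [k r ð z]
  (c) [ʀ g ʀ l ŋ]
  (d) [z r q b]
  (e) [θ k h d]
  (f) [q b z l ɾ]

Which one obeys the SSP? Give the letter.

(a) 1-2-1-1-2 → violates
(b) 1-4-2-2 → violates
(c) 4-1-4-4-3 → violates
(d) 2-4-1-1 → violates
(e) 2-1-2-1 → violates
(f) 1-1-2-4-4 → obeys

f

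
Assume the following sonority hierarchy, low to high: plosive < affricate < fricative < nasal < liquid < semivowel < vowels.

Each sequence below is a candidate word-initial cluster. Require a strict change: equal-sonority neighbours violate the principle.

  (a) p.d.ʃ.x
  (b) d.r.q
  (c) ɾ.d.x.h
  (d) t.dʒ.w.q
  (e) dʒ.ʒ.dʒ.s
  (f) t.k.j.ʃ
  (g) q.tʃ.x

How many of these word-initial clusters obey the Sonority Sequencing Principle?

(a) 1-1-3-3 → violates
(b) 1-5-1 → violates
(c) 5-1-3-3 → violates
(d) 1-2-6-1 → violates
(e) 2-3-2-3 → violates
(f) 1-1-6-3 → violates
(g) 1-2-3 → obeys

1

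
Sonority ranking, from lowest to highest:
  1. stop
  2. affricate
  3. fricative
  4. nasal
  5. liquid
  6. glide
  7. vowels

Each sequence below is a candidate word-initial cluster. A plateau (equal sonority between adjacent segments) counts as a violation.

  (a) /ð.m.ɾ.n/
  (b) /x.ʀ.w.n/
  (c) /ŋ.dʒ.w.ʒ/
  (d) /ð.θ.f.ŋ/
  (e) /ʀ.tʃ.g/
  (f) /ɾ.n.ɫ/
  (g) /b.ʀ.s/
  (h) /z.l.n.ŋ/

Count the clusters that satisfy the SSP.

0

(a) /ð.m.ɾ.n/: profile 3-4-5-4 — violates.
(b) /x.ʀ.w.n/: profile 3-5-6-4 — violates.
(c) /ŋ.dʒ.w.ʒ/: profile 4-2-6-3 — violates.
(d) /ð.θ.f.ŋ/: profile 3-3-3-4 — violates.
(e) /ʀ.tʃ.g/: profile 5-2-1 — violates.
(f) /ɾ.n.ɫ/: profile 5-4-5 — violates.
(g) /b.ʀ.s/: profile 1-5-3 — violates.
(h) /z.l.n.ŋ/: profile 3-5-4-4 — violates.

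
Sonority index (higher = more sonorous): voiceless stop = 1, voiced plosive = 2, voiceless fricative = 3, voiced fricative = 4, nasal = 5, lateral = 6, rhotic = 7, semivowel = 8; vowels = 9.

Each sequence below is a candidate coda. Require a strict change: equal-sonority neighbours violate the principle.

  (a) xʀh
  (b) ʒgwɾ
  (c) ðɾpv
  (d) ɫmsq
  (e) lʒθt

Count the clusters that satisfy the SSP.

(a) sonority 3-7-3: ill-formed.
(b) sonority 4-2-8-7: ill-formed.
(c) sonority 4-7-1-4: ill-formed.
(d) sonority 6-5-3-1: well-formed.
(e) sonority 6-4-3-1: well-formed.

2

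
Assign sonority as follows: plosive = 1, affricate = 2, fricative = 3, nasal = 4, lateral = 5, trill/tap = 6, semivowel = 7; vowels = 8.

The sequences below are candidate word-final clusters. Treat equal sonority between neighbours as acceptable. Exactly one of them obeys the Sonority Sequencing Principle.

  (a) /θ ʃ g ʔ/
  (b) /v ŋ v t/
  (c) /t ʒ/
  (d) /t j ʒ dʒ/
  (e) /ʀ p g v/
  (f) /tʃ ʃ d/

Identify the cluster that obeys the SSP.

a

(a) 3-3-1-1 → obeys
(b) 3-4-3-1 → violates
(c) 1-3 → violates
(d) 1-7-3-2 → violates
(e) 6-1-1-3 → violates
(f) 2-3-1 → violates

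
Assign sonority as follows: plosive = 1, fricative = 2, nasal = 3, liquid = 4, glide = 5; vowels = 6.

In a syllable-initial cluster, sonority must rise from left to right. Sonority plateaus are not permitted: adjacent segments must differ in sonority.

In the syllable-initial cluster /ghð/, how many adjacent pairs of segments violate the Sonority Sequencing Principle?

1

/g/: plosive = 1.
/h/: fricative = 2.
/ð/: fricative = 2.
/g/→/h/: 1→2 (rises) — ok.
/h/→/ð/: 2→2 (plateau) — violation.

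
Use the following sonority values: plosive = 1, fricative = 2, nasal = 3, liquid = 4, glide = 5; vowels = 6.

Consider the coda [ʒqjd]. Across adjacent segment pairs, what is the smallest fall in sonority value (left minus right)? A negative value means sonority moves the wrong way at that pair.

/ʒ/ is a fricative (sonority 2).
/q/ is a plosive (sonority 1).
/j/ is a glide (sonority 5).
/d/ is a plosive (sonority 1).
/ʒ/→/q/: change +1.
/q/→/j/: change -4.
/j/→/d/: change +4.
Minimum = -4.

-4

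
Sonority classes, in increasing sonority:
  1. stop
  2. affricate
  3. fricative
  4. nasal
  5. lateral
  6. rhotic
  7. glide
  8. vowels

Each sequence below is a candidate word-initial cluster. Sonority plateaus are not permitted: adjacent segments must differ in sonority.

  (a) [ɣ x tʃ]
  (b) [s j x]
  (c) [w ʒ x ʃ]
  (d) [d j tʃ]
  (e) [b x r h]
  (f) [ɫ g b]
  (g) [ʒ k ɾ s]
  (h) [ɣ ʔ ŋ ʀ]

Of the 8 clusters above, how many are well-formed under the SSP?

0

(a) 3-3-2 → violates
(b) 3-7-3 → violates
(c) 7-3-3-3 → violates
(d) 1-7-2 → violates
(e) 1-3-6-3 → violates
(f) 5-1-1 → violates
(g) 3-1-6-3 → violates
(h) 3-1-4-6 → violates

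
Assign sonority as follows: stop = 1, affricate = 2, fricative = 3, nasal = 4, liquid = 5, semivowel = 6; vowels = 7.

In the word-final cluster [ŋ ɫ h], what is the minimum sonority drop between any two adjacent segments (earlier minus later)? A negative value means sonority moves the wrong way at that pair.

/ŋ/ is a nasal (sonority 4).
/ɫ/ is a liquid (sonority 5).
/h/ is a fricative (sonority 3).
/ŋ/→/ɫ/: change -1.
/ɫ/→/h/: change +2.
Minimum = -1.

-1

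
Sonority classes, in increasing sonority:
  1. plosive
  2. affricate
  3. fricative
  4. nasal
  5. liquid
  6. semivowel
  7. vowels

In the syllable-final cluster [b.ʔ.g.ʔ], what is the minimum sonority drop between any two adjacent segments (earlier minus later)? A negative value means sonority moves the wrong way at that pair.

/b/: plosive = 1.
/ʔ/: plosive = 1.
/g/: plosive = 1.
/ʔ/: plosive = 1.
/b/→/ʔ/: change +0.
/ʔ/→/g/: change +0.
/g/→/ʔ/: change +0.
Minimum = 0.

0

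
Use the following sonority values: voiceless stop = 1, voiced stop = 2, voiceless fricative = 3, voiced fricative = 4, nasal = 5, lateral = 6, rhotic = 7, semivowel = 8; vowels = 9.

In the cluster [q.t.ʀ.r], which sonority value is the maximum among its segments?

/q/ is a voiceless stop (sonority 1).
/t/ is a voiceless stop (sonority 1).
/ʀ/ is a rhotic (sonority 7).
/r/ is a rhotic (sonority 7).
The maximum is 7.

7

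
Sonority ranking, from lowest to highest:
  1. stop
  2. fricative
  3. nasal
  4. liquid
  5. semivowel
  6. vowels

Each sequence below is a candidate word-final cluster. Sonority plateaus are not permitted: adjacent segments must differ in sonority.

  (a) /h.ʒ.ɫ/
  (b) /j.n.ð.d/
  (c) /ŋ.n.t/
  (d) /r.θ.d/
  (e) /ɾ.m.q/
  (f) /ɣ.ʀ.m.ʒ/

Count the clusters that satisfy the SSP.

(a) 2-2-4 → violates
(b) 5-3-2-1 → obeys
(c) 3-3-1 → violates
(d) 4-2-1 → obeys
(e) 4-3-1 → obeys
(f) 2-4-3-2 → violates

3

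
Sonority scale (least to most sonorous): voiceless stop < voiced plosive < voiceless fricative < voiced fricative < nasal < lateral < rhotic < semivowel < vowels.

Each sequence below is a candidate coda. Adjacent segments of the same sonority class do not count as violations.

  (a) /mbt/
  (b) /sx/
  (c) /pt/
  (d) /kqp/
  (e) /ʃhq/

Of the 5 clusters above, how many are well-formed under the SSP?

5

(a) sonority 5-2-1: well-formed.
(b) sonority 3-3: well-formed.
(c) sonority 1-1: well-formed.
(d) sonority 1-1-1: well-formed.
(e) sonority 3-3-1: well-formed.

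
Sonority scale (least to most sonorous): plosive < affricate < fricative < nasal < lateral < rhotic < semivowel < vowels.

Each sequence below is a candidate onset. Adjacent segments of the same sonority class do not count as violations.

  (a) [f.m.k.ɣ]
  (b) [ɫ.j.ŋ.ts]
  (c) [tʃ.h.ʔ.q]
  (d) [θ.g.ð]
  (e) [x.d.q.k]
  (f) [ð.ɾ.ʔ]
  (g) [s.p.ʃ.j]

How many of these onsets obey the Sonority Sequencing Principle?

0

(a) 3-4-1-3 → violates
(b) 5-7-4-2 → violates
(c) 2-3-1-1 → violates
(d) 3-1-3 → violates
(e) 3-1-1-1 → violates
(f) 3-6-1 → violates
(g) 3-1-3-7 → violates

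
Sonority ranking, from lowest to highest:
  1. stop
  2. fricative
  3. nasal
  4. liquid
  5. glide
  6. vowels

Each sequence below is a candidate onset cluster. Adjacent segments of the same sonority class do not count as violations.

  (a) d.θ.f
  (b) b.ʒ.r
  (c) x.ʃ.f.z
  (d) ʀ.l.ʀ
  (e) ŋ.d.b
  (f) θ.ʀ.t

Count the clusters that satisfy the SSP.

(a) d.θ.f: profile 1-2-2 — obeys.
(b) b.ʒ.r: profile 1-2-4 — obeys.
(c) x.ʃ.f.z: profile 2-2-2-2 — obeys.
(d) ʀ.l.ʀ: profile 4-4-4 — obeys.
(e) ŋ.d.b: profile 3-1-1 — violates.
(f) θ.ʀ.t: profile 2-4-1 — violates.

4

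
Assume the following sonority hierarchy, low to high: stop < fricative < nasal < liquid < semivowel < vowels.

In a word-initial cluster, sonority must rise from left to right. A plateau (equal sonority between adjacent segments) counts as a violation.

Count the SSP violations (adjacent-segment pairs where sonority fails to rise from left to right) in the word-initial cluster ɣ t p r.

2

/ɣ/ is a fricative (sonority 2).
/t/ is a stop (sonority 1).
/p/ is a stop (sonority 1).
/r/ is a liquid (sonority 4).
/ɣ/→/t/: 2→1 (does not rise) — violation.
/t/→/p/: 1→1 (plateau) — violation.
/p/→/r/: 1→4 (rises) — ok.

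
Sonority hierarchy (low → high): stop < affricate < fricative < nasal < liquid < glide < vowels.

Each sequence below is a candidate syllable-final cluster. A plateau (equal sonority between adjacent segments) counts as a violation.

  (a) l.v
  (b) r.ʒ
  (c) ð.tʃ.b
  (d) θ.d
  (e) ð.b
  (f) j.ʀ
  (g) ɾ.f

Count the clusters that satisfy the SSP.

7

(a) 5-3 → obeys
(b) 5-3 → obeys
(c) 3-2-1 → obeys
(d) 3-1 → obeys
(e) 3-1 → obeys
(f) 6-5 → obeys
(g) 5-3 → obeys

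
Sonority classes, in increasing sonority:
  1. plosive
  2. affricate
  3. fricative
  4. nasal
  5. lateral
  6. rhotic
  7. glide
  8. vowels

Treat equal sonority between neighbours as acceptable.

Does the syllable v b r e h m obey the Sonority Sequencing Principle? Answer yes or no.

no

Onset: /v/ is a fricative (sonority 3), /b/ is a plosive (sonority 1), /r/ is a rhotic (sonority 6); then the nucleus /e/ (sonority 8).
Onset profile 3-1-6-8 — does not rise throughout.
Coda: /h/ is a fricative (sonority 3), /m/ is a nasal (sonority 4).
Coda profile 8-3-4 — does not fall throughout.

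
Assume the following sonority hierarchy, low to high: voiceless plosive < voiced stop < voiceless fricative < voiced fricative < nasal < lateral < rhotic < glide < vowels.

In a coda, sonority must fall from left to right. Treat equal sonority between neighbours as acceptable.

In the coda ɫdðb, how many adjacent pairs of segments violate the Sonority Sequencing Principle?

/ɫ/: lateral = 6.
/d/: voiced stop = 2.
/ð/: voiced fricative = 4.
/b/: voiced stop = 2.
/ɫ/→/d/: 6→2 (falls) — ok.
/d/→/ð/: 2→4 (does not fall) — violation.
/ð/→/b/: 4→2 (falls) — ok.

1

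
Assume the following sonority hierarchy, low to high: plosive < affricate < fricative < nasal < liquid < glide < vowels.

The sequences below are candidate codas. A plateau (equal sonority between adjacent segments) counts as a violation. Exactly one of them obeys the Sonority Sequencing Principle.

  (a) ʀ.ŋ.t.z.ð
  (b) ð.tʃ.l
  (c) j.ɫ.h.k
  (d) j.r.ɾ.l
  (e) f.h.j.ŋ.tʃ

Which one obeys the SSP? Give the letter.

c

(a) sonority 5-4-1-3-3: ill-formed.
(b) sonority 3-2-5: ill-formed.
(c) sonority 6-5-3-1: well-formed.
(d) sonority 6-5-5-5: ill-formed.
(e) sonority 3-3-6-4-2: ill-formed.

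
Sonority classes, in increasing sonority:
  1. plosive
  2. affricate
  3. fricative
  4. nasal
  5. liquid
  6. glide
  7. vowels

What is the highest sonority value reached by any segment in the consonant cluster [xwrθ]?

6

/x/ — fricative, sonority 3.
/w/ — glide, sonority 6.
/r/ — liquid, sonority 5.
/θ/ — fricative, sonority 3.
The maximum is 6.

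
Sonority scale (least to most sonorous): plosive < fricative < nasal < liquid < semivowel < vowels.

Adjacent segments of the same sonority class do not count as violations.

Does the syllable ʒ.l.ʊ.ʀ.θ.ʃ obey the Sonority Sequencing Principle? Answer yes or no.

yes

Onset: /ʒ/ is a fricative (sonority 2), /l/ is a liquid (sonority 4); then the nucleus /ʊ/ (sonority 6).
Onset profile 2-4-6 — rises to the nucleus.
Coda: /ʀ/ is a liquid (sonority 4), /θ/ is a fricative (sonority 2), /ʃ/ is a fricative (sonority 2).
Coda profile 6-4-2-2 — falls from the nucleus.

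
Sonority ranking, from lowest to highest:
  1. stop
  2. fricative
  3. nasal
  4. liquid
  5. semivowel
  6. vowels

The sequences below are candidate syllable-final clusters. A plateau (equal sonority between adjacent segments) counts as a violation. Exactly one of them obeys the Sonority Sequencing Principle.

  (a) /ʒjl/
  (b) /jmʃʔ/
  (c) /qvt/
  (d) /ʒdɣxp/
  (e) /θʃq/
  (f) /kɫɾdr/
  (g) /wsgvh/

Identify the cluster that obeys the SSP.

b

(a) 2-5-4 → violates
(b) 5-3-2-1 → obeys
(c) 1-2-1 → violates
(d) 2-1-2-2-1 → violates
(e) 2-2-1 → violates
(f) 1-4-4-1-4 → violates
(g) 5-2-1-2-2 → violates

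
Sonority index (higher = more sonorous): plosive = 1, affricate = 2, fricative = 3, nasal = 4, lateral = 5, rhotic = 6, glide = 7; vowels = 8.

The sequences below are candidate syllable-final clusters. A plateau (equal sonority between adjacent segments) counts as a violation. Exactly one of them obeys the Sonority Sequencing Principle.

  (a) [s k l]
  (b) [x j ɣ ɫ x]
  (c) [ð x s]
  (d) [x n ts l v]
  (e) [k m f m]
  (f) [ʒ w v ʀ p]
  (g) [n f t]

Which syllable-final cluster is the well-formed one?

(a) [s k l]: profile 3-1-5 — violates.
(b) [x j ɣ ɫ x]: profile 3-7-3-5-3 — violates.
(c) [ð x s]: profile 3-3-3 — violates.
(d) [x n ts l v]: profile 3-4-2-5-3 — violates.
(e) [k m f m]: profile 1-4-3-4 — violates.
(f) [ʒ w v ʀ p]: profile 3-7-3-6-1 — violates.
(g) [n f t]: profile 4-3-1 — obeys.

g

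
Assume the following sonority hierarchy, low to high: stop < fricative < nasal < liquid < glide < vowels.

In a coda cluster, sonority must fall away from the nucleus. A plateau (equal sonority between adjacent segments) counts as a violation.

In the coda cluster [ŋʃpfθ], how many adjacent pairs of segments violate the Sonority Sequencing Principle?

2

/ŋ/ — nasal, sonority 3.
/ʃ/ — fricative, sonority 2.
/p/ — stop, sonority 1.
/f/ — fricative, sonority 2.
/θ/ — fricative, sonority 2.
/ŋ/→/ʃ/: 3→2 (falls) — ok.
/ʃ/→/p/: 2→1 (falls) — ok.
/p/→/f/: 1→2 (does not fall) — violation.
/f/→/θ/: 2→2 (plateau) — violation.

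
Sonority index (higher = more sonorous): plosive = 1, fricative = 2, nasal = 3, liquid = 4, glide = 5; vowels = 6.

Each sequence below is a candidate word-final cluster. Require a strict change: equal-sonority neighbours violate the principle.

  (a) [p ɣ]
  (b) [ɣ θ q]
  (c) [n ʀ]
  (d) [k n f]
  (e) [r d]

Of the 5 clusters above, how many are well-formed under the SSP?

(a) 1-2 → violates
(b) 2-2-1 → violates
(c) 3-4 → violates
(d) 1-3-2 → violates
(e) 4-1 → obeys

1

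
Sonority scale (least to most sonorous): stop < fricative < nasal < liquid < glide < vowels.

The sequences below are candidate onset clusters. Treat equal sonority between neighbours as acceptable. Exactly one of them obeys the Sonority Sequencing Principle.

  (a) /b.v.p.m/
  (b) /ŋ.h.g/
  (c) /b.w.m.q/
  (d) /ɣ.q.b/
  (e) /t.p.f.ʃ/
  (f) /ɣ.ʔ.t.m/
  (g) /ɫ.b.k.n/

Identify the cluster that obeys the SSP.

(a) sonority 1-2-1-3: ill-formed.
(b) sonority 3-2-1: ill-formed.
(c) sonority 1-5-3-1: ill-formed.
(d) sonority 2-1-1: ill-formed.
(e) sonority 1-1-2-2: well-formed.
(f) sonority 2-1-1-3: ill-formed.
(g) sonority 4-1-1-3: ill-formed.

e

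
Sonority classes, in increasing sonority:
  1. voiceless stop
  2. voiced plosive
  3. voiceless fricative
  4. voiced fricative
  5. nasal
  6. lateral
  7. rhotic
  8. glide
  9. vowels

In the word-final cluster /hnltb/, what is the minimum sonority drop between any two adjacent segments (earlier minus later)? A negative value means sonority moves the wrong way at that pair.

-2

/h/: voiceless fricative = 3.
/n/: nasal = 5.
/l/: lateral = 6.
/t/: voiceless stop = 1.
/b/: voiced plosive = 2.
/h/→/n/: change -2.
/n/→/l/: change -1.
/l/→/t/: change +5.
/t/→/b/: change -1.
Minimum = -2.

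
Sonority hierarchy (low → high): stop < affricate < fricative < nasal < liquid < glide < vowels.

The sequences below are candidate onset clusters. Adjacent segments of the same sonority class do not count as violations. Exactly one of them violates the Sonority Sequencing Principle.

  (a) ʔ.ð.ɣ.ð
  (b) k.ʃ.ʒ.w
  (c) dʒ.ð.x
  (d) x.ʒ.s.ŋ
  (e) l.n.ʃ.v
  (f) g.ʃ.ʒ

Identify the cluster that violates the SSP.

e

(a) 1-3-3-3 → obeys
(b) 1-3-3-6 → obeys
(c) 2-3-3 → obeys
(d) 3-3-3-4 → obeys
(e) 5-4-3-3 → violates
(f) 1-3-3 → obeys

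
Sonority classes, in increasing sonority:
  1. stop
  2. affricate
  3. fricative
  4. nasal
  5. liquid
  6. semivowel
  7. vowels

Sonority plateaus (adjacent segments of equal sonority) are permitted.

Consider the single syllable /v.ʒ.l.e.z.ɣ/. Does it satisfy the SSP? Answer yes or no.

Onset: /v/ is a fricative (sonority 3), /ʒ/ is a fricative (sonority 3), /l/ is a liquid (sonority 5); then the nucleus /e/ (sonority 7).
Onset profile 3-3-5-7 — rises to the nucleus.
Coda: /z/ is a fricative (sonority 3), /ɣ/ is a fricative (sonority 3).
Coda profile 7-3-3 — falls from the nucleus.

yes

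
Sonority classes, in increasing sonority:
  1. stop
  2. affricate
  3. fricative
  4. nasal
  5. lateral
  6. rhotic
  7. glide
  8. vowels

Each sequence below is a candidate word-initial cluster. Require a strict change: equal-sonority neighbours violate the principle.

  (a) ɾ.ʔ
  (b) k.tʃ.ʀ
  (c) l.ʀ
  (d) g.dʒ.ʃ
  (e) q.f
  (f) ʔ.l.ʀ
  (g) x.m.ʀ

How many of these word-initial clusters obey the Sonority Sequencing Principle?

(a) 6-1 → violates
(b) 1-2-6 → obeys
(c) 5-6 → obeys
(d) 1-2-3 → obeys
(e) 1-3 → obeys
(f) 1-5-6 → obeys
(g) 3-4-6 → obeys

6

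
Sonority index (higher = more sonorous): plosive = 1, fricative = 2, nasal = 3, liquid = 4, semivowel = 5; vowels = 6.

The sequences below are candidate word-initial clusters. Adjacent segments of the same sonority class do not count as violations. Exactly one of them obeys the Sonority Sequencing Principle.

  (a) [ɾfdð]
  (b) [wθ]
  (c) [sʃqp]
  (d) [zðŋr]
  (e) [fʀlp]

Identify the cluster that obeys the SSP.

d

(a) [ɾfdð]: profile 4-2-1-2 — violates.
(b) [wθ]: profile 5-2 — violates.
(c) [sʃqp]: profile 2-2-1-1 — violates.
(d) [zðŋr]: profile 2-2-3-4 — obeys.
(e) [fʀlp]: profile 2-4-4-1 — violates.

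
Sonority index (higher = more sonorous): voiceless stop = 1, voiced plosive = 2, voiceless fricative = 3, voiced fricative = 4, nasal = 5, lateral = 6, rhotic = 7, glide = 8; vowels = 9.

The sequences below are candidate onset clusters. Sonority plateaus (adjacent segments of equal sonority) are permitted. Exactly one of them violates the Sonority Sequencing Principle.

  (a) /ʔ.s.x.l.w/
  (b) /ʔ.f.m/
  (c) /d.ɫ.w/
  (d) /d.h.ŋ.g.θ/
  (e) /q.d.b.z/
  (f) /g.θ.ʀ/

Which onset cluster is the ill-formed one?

d

(a) sonority 1-3-3-6-8: well-formed.
(b) sonority 1-3-5: well-formed.
(c) sonority 2-6-8: well-formed.
(d) sonority 2-3-5-2-3: ill-formed.
(e) sonority 1-2-2-4: well-formed.
(f) sonority 2-3-7: well-formed.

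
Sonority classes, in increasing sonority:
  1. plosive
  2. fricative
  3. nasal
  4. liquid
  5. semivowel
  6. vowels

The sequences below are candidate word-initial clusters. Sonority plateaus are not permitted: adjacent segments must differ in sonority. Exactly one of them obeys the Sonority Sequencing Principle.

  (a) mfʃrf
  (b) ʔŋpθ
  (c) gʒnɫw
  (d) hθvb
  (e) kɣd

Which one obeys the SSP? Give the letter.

(a) 3-2-2-4-2 → violates
(b) 1-3-1-2 → violates
(c) 1-2-3-4-5 → obeys
(d) 2-2-2-1 → violates
(e) 1-2-1 → violates

c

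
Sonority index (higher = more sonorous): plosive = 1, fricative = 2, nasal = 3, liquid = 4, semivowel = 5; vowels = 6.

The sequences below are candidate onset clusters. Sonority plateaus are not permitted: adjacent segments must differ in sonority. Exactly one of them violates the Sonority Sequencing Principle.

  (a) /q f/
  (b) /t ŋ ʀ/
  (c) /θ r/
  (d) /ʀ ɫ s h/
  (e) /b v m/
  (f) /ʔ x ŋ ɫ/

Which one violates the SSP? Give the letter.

d

(a) 1-2 → obeys
(b) 1-3-4 → obeys
(c) 2-4 → obeys
(d) 4-4-2-2 → violates
(e) 1-2-3 → obeys
(f) 1-2-3-4 → obeys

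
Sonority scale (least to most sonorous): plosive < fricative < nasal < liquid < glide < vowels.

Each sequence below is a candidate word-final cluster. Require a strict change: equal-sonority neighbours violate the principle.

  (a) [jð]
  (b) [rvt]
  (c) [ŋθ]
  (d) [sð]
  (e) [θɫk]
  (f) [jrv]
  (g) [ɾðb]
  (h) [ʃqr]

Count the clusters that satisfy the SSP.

(a) [jð]: profile 5-2 — obeys.
(b) [rvt]: profile 4-2-1 — obeys.
(c) [ŋθ]: profile 3-2 — obeys.
(d) [sð]: profile 2-2 — violates.
(e) [θɫk]: profile 2-4-1 — violates.
(f) [jrv]: profile 5-4-2 — obeys.
(g) [ɾðb]: profile 4-2-1 — obeys.
(h) [ʃqr]: profile 2-1-4 — violates.

5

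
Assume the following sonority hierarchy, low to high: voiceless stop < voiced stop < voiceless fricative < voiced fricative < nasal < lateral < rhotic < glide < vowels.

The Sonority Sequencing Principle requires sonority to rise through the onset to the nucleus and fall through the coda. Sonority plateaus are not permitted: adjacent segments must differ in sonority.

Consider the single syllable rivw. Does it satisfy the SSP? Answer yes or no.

Onset: /r/ is a rhotic (sonority 7); then the nucleus /i/ (sonority 9).
Onset profile 7-9 — rises to the nucleus.
Coda: /v/ is a voiced fricative (sonority 4), /w/ is a glide (sonority 8).
Coda profile 9-4-8 — does not strictly fall throughout.

no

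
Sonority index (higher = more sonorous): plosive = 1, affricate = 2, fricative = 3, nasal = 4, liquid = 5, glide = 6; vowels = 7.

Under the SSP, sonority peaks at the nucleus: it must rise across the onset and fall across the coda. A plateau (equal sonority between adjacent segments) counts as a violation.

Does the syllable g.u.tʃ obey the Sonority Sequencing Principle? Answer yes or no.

yes

Onset: /g/ is a plosive (sonority 1); then the nucleus /u/ (sonority 7).
Onset profile 1-7 — rises to the nucleus.
Coda: /tʃ/ is an affricate (sonority 2).
Coda profile 7-2 — falls from the nucleus.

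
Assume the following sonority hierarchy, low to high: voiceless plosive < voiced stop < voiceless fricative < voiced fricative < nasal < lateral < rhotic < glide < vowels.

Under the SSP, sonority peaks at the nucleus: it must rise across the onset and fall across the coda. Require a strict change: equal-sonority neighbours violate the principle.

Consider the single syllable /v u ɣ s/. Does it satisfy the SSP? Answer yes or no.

yes

Onset: /v/ is a voiced fricative (sonority 4); then the nucleus /u/ (sonority 9).
Onset profile 4-9 — rises to the nucleus.
Coda: /ɣ/ is a voiced fricative (sonority 4), /s/ is a voiceless fricative (sonority 3).
Coda profile 9-4-3 — falls from the nucleus.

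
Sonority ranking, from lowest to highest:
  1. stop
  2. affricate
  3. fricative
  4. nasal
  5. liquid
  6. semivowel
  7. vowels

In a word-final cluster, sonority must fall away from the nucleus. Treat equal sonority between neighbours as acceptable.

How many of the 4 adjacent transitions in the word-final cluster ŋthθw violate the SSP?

/ŋ/: nasal = 4.
/t/: stop = 1.
/h/: fricative = 3.
/θ/: fricative = 3.
/w/: semivowel = 6.
/ŋ/→/t/: 4→1 (falls) — ok.
/t/→/h/: 1→3 (does not fall) — violation.
/h/→/θ/: 3→3 (plateau, allowed) — ok.
/θ/→/w/: 3→6 (does not fall) — violation.

2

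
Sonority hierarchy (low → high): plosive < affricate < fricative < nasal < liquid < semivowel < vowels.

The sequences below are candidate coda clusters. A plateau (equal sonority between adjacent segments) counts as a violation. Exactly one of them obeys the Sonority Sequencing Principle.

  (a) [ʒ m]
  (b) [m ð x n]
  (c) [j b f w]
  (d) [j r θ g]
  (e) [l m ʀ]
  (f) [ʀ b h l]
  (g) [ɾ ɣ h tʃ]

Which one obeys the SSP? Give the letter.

(a) [ʒ m]: profile 3-4 — violates.
(b) [m ð x n]: profile 4-3-3-4 — violates.
(c) [j b f w]: profile 6-1-3-6 — violates.
(d) [j r θ g]: profile 6-5-3-1 — obeys.
(e) [l m ʀ]: profile 5-4-5 — violates.
(f) [ʀ b h l]: profile 5-1-3-5 — violates.
(g) [ɾ ɣ h tʃ]: profile 5-3-3-2 — violates.

d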